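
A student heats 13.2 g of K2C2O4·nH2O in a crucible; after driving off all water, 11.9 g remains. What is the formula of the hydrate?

Mass of water lost = 13.2 − 11.9 = 1.3 g → 1.3 / 18.02 = 0.07214 mol H2O
Molar mass of K2C2O4 = 166.22 g/mol → mol K2C2O4 = 11.9 / 166.22 = 0.07159
n = 0.07214 / 0.07159 = 1.01 ≈ 1 → K2C2O4·H2O

K2C2O4·H2O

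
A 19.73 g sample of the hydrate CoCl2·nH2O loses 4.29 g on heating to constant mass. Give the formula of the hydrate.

CoCl2·2H2O

Mass of anhydrous CoCl2 = 19.73 − 4.29 = 15.44 g
mol H2O = 4.29 / 18.02 = 0.2381
Molar mass of CoCl2 = 129.83 g/mol → mol CoCl2 = 15.44 / 129.83 = 0.1189
n = 0.2381 / 0.1189 = 2.00 ≈ 2 → CoCl2·2H2O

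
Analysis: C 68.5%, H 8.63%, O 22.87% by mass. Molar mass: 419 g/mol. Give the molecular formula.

C24H36O6

Assume 100 g: 68.5 g C, 8.63 g H, 22.87 g O.
Moles — C: 68.5 / 12.01 = 5.704 mol; H: 8.63 / 1.008 = 8.562 mol; O: 22.87 / 16.00 = 1.429 mol
Divide by the smallest (1.429 mol O): C 3.990, H 5.990, O 1.000
Ratio ≈ 4:6:1, so the empirical formula is C4H6O
Empirical-formula mass = 70.09 g/mol
n = 419 / 70.09 = 5.98 ≈ 6
Molecular formula = (C4H6O)×6 = C24H36O6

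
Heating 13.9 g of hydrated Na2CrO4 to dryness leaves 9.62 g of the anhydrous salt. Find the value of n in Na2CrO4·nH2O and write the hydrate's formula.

Mass of water lost = 13.9 − 9.62 = 4.28 g → 4.28 / 18.02 = 0.2375 mol H2O
Molar mass of Na2CrO4 = 161.98 g/mol → mol Na2CrO4 = 9.62 / 161.98 = 0.05939
n = 0.2375 / 0.05939 = 4.00 ≈ 4 → Na2CrO4·4H2O

Na2CrO4·4H2O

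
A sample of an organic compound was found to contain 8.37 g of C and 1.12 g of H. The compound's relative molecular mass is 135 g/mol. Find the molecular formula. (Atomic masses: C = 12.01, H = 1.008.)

C10H16

n(C) = 8.37/12.01 = 0.6969, n(H) = 1.12/1.008 = 1.111
Ratios (÷ 0.6969): C 1.000, H 1.594
×5: C 5.00, H 7.97 → C5H8
Empirical-formula mass = 68.11 g/mol
n = 135 / 68.11 = 1.98 ≈ 2
Molecular formula = (C5H8)×2 = C10H16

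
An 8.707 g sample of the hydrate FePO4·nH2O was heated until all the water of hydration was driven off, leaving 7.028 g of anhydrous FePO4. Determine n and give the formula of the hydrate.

FePO4·2H2O

Mass of water lost = 8.707 − 7.028 = 1.679 g → 1.679 / 18.02 = 0.09317 mol H2O
Molar mass of FePO4 = 150.82 g/mol → mol FePO4 = 7.028 / 150.82 = 0.0466
n = 0.09317 / 0.0466 = 2.00 ≈ 2 → FePO4·2H2O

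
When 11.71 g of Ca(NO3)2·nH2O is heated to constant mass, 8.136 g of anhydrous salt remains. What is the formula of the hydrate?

Ca(NO3)2·4H2O

Mass of water lost = 11.71 − 8.136 = 3.574 g → 3.574 / 18.02 = 0.1983 mol H2O
Molar mass of Ca(NO3)2 = 164.10 g/mol → mol Ca(NO3)2 = 8.136 / 164.10 = 0.04958
n = 0.1983 / 0.04958 = 4.00 ≈ 4 → Ca(NO3)2·4H2O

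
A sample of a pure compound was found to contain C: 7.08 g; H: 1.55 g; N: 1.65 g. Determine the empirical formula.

Moles — C: 7.08 / 12.01 = 0.5895 mol; H: 1.55 / 1.008 = 1.538 mol; N: 1.65 / 14.01 = 0.1178 mol
Smallest is N at 0.1178 mol; normalising gives C 5.005, H 13.056, N 1.000
≈ 5:13:1 → C5H13N

C5H13N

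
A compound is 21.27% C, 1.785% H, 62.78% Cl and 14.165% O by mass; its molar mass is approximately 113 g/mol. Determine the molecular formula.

Assume 100 g: 21.27 g C, 1.785 g H, 62.78 g Cl, 14.165 g O.
Moles — C: 21.27 / 12.01 = 1.771 mol; H: 1.785 / 1.008 = 1.771 mol; Cl: 62.78 / 35.45 = 1.771 mol; O: 14.165 / 16.00 = 0.8853 mol
Divide by the smallest (0.8853 mol O): C 2.000, H 2.000, Cl 2.000, O 1.000
≈ 2:2:2:1 → C2H2Cl2O
Empirical-formula mass = 112.94 g/mol
n = 113 / 112.94 = 1.00 ≈ 1
Molecular formula = empirical formula = C2H2Cl2O

C2H2Cl2O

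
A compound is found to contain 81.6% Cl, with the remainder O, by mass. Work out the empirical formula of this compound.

Cl2O

Assume 100 g: 81.6 g Cl, 18.4 g O.
n(Cl) = 81.6/35.45 = 2.302, n(O) = 18.4/16.00 = 1.15
Smallest is O at 1.15 mol; normalising gives Cl 2.002, O 1.000
→ Cl2O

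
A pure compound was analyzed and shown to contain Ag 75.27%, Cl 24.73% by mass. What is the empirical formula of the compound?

AgCl

Assume 100 g: 75.27 g Ag, 24.73 g Cl.
Ag: 75.27 g ÷ 107.87 g/mol = 0.6978 mol
Cl: 24.73 g ÷ 35.45 g/mol = 0.6976 mol
Ratios (÷ 0.6976): Ag 1.000, Cl 1.000
→ AgCl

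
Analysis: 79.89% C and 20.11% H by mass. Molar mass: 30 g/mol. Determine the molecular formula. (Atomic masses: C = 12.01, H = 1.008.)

C2H6

Assume 100 g: 79.89 g C, 20.11 g H.
Moles — C: 79.89 / 12.01 = 6.652 mol; H: 20.11 / 1.008 = 19.95 mol
Ratios (÷ 6.652): C 1.000, H 2.999
≈ 1:3 → CH3
Empirical-formula mass = 15.03 g/mol
n = 30 / 15.03 = 2.00 ≈ 2
Molecular formula = (CH3)×2 = C2H6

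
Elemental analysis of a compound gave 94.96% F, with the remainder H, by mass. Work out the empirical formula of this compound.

Assume 100 g: 94.96 g F, 5.04 g H.
n(F) = 94.96/19.00 = 4.998, n(H) = 5.04/1.008 = 5
Divide by the smallest (4.998 mol F): F 1.000, H 1.000
→ FH

FH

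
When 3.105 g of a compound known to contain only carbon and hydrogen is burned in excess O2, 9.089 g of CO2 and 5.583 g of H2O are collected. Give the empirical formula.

mol C = 9.089 / 44.01 = 0.2065; mass C = 0.2065 × 12.01 = 2.480 g
mol H = 2 × (5.583 / 18.02) = 0.6196; mass H = 0.6196 × 1.008 = 0.6246 g
Smallest is C at 0.2065 mol; normalising gives C 1.000, H 3.000
≈ 1:3 → CH3

CH3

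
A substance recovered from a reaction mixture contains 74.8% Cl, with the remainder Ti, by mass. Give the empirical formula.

Cl4Ti

Assume 100 g: 74.8 g Cl, 25.2 g Ti.
Moles — Cl: 74.8 / 35.45 = 2.11 mol; Ti: 25.2 / 47.87 = 0.5264 mol
Divide by the smallest (0.5264 mol Ti): Cl 4.008, Ti 1.000
≈ 4:1 → Cl4Ti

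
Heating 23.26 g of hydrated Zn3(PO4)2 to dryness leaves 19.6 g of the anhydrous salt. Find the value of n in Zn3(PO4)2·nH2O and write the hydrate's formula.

Zn3(PO4)2·4H2O

Mass of water lost = 23.26 − 19.6 = 3.66 g → 3.66 / 18.02 = 0.2031 mol H2O
Molar mass of Zn3(PO4)2 = 386.08 g/mol → mol Zn3(PO4)2 = 19.6 / 386.08 = 0.05077
n = 0.2031 / 0.05077 = 4.00 ≈ 4 → Zn3(PO4)2·4H2O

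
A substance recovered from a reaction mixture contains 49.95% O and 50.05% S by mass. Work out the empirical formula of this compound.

O2S

Assume 100 g: 49.95 g O, 50.05 g S.
O: 49.95 g ÷ 16.00 g/mol = 3.122 mol
S: 50.05 g ÷ 32.07 g/mol = 1.561 mol
Smallest is S at 1.561 mol; normalising gives O 2.000, S 1.000
→ O2S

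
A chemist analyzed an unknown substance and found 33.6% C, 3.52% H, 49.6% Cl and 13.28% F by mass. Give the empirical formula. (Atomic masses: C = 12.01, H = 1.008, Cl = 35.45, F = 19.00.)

Assume 100 g: 33.6 g C, 3.52 g H, 49.6 g Cl, 13.28 g F.
Moles — C: 33.6 / 12.01 = 2.798 mol; H: 3.52 / 1.008 = 3.492 mol; Cl: 49.6 / 35.45 = 1.399 mol; F: 13.28 / 19.00 = 0.6989 mol
Ratios (÷ 0.6989): C 4.003, H 4.996, Cl 2.002, F 1.000
→ C4H5Cl2F

C4H5Cl2F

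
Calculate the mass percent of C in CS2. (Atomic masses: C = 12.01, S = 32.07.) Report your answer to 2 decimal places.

Molar mass = 1(12.01) + 2(32.07) = 76.150 g/mol
Mass of C per mole = 1 × 12.01 = 12.010 g
% C = 12.010 / 76.150 × 100 = 15.77%

15.77%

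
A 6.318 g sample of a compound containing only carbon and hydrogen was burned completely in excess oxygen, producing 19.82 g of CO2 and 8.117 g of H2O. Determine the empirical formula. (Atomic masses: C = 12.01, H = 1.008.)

mol C = 19.82 / 44.01 = 0.4504; mass C = 0.4504 × 12.01 = 5.409 g
mol H = 2 × (8.117 / 18.02) = 0.9009; mass H = 0.9009 × 1.008 = 0.9081 g
Smallest is C at 0.4504 mol; normalising gives C 1.000, H 2.000
Ratio ≈ 1:2, so the empirical formula is CH2

CH2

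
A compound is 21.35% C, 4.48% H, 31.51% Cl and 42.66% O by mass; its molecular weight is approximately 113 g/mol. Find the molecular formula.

C2H5ClO3

Assume 100 g: 21.35 g C, 4.48 g H, 31.51 g Cl, 42.66 g O.
n(C) = 21.35/12.01 = 1.778, n(H) = 4.48/1.008 = 4.444, n(Cl) = 31.51/35.45 = 0.8889, n(O) = 42.66/16.00 = 2.666
Smallest is Cl at 0.8889 mol; normalising gives C 2.000, H 5.000, Cl 1.000, O 3.000
→ C2H5ClO3
Empirical-formula mass = 112.51 g/mol
n = 113 / 112.51 = 1.00 ≈ 1
Molecular formula = empirical formula = C2H5ClO3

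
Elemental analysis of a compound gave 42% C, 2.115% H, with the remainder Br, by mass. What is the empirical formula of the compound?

C5H3Br

Assume 100 g: 42 g C, 2.115 g H, 55.885 g Br.
n(C) = 42/12.01 = 3.497, n(H) = 2.115/1.008 = 2.098, n(Br) = 55.885/79.90 = 0.6994
Divide by the smallest (0.6994 mol Br): C 5.000, H 3.000, Br 1.000
→ C5H3Br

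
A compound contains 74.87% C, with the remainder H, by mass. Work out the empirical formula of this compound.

CH4

Assume 100 g: 74.87 g C, 25.13 g H.
Moles — C: 74.87 / 12.01 = 6.234 mol; H: 25.13 / 1.008 = 24.93 mol
Ratios (÷ 6.234): C 1.000, H 3.999
≈ 1:4 → CH4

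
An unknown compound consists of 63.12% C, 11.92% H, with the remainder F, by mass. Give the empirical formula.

C4H9F

Assume 100 g: 63.12 g C, 11.92 g H, 24.96 g F.
C: 63.12 g ÷ 12.01 g/mol = 5.256 mol
H: 11.92 g ÷ 1.008 g/mol = 11.83 mol
F: 24.96 g ÷ 19.00 g/mol = 1.314 mol
Divide by the smallest (1.314 mol F): C 4.001, H 9.002, F 1.000
Ratio ≈ 4:9:1, so the empirical formula is C4H9F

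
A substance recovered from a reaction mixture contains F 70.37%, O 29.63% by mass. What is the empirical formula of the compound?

F2O

Assume 100 g: 70.37 g F, 29.63 g O.
n(F) = 70.37/19.00 = 3.704, n(O) = 29.63/16.00 = 1.852
Divide by the smallest (1.852 mol O): F 2.000, O 1.000
→ F2O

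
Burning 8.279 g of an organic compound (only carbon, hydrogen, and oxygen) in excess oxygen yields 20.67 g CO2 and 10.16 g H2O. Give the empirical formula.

C5H12O

mol C = 20.67 / 44.01 = 0.4697; mass C = 0.4697 × 12.01 = 5.641 g
mol H = 2 × (10.16 / 18.02) = 1.128; mass H = 1.128 × 1.008 = 1.137 g
mass O = 8.279 − (6.777) = 1.502 g → mol O = 0.09385
Smallest is O at 0.09385 mol; normalising gives C 5.004, H 12.015, O 1.000
Ratio ≈ 5:12:1, so the empirical formula is C5H12O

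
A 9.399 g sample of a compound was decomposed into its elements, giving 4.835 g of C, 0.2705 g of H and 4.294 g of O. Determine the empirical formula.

C3H2O2

C: 4.835 g ÷ 12.01 g/mol = 0.4026 mol
H: 0.2705 g ÷ 1.008 g/mol = 0.2684 mol
O: 4.294 g ÷ 16.00 g/mol = 0.2684 mol
Divide by the smallest (0.2684 mol H): C 1.500, H 1.000, O 1.000
×2: C 3.00, H 2.00, O 2.00 → C3H2O2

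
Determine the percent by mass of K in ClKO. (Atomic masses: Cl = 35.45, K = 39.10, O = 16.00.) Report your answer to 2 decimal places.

43.18%

Molar mass = 1(35.45) + 1(39.10) + 1(16.00) = 90.550 g/mol
Mass of K per mole = 1 × 39.10 = 39.100 g
% K = 39.100 / 90.550 × 100 = 43.18%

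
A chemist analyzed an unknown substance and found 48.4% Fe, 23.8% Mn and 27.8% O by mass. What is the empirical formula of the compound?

Fe2MnO4

Assume 100 g: 48.4 g Fe, 23.8 g Mn, 27.8 g O.
Moles — Fe: 48.4 / 55.85 = 0.8666 mol; Mn: 23.8 / 54.94 = 0.4332 mol; O: 27.8 / 16.00 = 1.738 mol
Ratios (÷ 0.4332): Fe 2.000, Mn 1.000, O 4.011
→ Fe2MnO4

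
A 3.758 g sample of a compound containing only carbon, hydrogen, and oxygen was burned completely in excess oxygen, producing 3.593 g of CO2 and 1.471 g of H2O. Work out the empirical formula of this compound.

mol C = 3.593 / 44.01 = 0.08164; mass C = 0.08164 × 12.01 = 0.9805 g
mol H = 2 × (1.471 / 18.02) = 0.1633; mass H = 0.1633 × 1.008 = 0.1646 g
mass O = 3.758 − (1.145) = 2.613 g → mol O = 0.1633
Ratios (÷ 0.08164): C 1.000, H 2.000, O 2.000
≈ 1:2:2 → CH2O2

CH2O2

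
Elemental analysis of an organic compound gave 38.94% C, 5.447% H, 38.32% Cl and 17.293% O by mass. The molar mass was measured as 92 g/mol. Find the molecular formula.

C3H5ClO

Assume 100 g: 38.94 g C, 5.447 g H, 38.32 g Cl, 17.293 g O.
Moles — C: 38.94 / 12.01 = 3.242 mol; H: 5.447 / 1.008 = 5.404 mol; Cl: 38.32 / 35.45 = 1.081 mol; O: 17.293 / 16.00 = 1.081 mol
Ratios (÷ 1.081): C 3.000, H 5.000, Cl 1.000, O 1.000
Ratio ≈ 3:5:1:1, so the empirical formula is C3H5ClO
Empirical-formula mass = 92.52 g/mol
n = 92 / 92.52 = 0.99 ≈ 1
Molecular formula = empirical formula = C3H5ClO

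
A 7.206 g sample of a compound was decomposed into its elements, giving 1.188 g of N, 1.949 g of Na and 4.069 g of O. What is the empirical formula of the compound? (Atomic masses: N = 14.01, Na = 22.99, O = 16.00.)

Moles — N: 1.188 / 14.01 = 0.0848 mol; Na: 1.949 / 22.99 = 0.08478 mol; O: 4.069 / 16.00 = 0.2543 mol
Divide by the smallest (0.08478 mol Na): N 1.000, Na 1.000, O 3.000
→ NNaO3

NNaO3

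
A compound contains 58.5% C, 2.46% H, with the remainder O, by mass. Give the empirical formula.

C2HO

Assume 100 g: 58.5 g C, 2.46 g H, 39.04 g O.
n(C) = 58.5/12.01 = 4.871, n(H) = 2.46/1.008 = 2.44, n(O) = 39.04/16.00 = 2.44
Smallest is O at 2.44 mol; normalising gives C 1.996, H 1.000, O 1.000
→ C2HO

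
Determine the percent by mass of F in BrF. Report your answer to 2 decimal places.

19.21%

Molar mass = 1(79.90) + 1(19.00) = 98.900 g/mol
Mass of F per mole = 1 × 19.00 = 19.000 g
% F = 19.000 / 98.900 × 100 = 19.21%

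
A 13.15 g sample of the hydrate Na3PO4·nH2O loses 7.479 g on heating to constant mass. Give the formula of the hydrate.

Na3PO4·12H2O

Mass of anhydrous Na3PO4 = 13.15 − 7.479 = 5.671 g
mol H2O = 7.479 / 18.02 = 0.415
Molar mass of Na3PO4 = 163.94 g/mol → mol Na3PO4 = 5.671 / 163.94 = 0.03459
n = 0.415 / 0.03459 = 12.00 ≈ 12 → Na3PO4·12H2O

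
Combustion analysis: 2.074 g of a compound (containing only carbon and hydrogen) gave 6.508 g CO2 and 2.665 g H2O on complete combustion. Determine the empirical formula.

CH2

mol C = 6.508 / 44.01 = 0.1479; mass C = 0.1479 × 12.01 = 1.776 g
mol H = 2 × (2.665 / 18.02) = 0.2958; mass H = 0.2958 × 1.008 = 0.2981 g
Ratios (÷ 0.1479): C 1.000, H 2.000
≈ 1:2 → CH2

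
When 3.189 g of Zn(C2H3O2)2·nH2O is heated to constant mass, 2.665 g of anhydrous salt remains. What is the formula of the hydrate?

Zn(C2H3O2)2·2H2O

Mass of water lost = 3.189 − 2.665 = 0.524 g → 0.524 / 18.02 = 0.02908 mol H2O
Molar mass of Zn(C2H3O2)2 = 183.47 g/mol → mol Zn(C2H3O2)2 = 2.665 / 183.47 = 0.01453
n = 0.02908 / 0.01453 = 2.00 ≈ 2 → Zn(C2H3O2)2·2H2O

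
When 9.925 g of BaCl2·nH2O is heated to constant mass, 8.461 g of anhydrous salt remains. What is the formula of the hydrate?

BaCl2·2H2O

Mass of water lost = 9.925 − 8.461 = 1.464 g → 1.464 / 18.02 = 0.08124 mol H2O
Molar mass of BaCl2 = 208.23 g/mol → mol BaCl2 = 8.461 / 208.23 = 0.04063
n = 0.08124 / 0.04063 = 2.00 ≈ 2 → BaCl2·2H2O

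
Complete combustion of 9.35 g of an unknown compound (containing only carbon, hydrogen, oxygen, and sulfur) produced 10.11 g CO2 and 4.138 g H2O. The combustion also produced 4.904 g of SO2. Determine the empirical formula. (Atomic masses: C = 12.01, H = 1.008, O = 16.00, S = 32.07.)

mol C = 10.11 / 44.01 = 0.2297; mass C = 0.2297 × 12.01 = 2.759 g
mol H = 2 × (4.138 / 18.02) = 0.4593; mass H = 0.4593 × 1.008 = 0.4629 g
mol S = 4.904 / 64.07 = 0.07654; mass S = 2.455 g
mass O = 9.35 − (5.677) = 3.673 g → mol O = 0.2296
Smallest is S at 0.07654 mol; normalising gives C 3.001, H 6.000, O 3.000, S 1.000
→ C3H6O3S

C3H6O3S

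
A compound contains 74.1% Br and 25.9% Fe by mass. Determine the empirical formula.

Br2Fe

Assume 100 g: 74.1 g Br, 25.9 g Fe.
n(Br) = 74.1/79.90 = 0.9274, n(Fe) = 25.9/55.85 = 0.4637
Smallest is Fe at 0.4637 mol; normalising gives Br 2.000, Fe 1.000
→ Br2Fe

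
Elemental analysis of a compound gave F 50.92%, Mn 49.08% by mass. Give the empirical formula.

Assume 100 g: 50.92 g F, 49.08 g Mn.
Moles — F: 50.92 / 19.00 = 2.68 mol; Mn: 49.08 / 54.94 = 0.8933 mol
Smallest is Mn at 0.8933 mol; normalising gives F 3.000, Mn 1.000
→ F3Mn

F3Mn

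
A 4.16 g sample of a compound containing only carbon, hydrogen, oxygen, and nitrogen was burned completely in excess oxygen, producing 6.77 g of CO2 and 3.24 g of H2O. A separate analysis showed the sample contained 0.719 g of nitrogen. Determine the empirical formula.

mol C = 6.77 / 44.01 = 0.1538; mass C = 0.1538 × 12.01 = 1.847 g
mol H = 2 × (3.24 / 18.02) = 0.3596; mass H = 0.3596 × 1.008 = 0.3625 g
mol N = 0.719 / 14.01 = 0.05132
mass O = 4.16 − (2.929) = 1.231 g → mol O = 0.07694
Divide by the smallest (0.05132 mol N): C 2.997, H 7.007, N 1.000, O 1.499
Scaling by 2: C 5.99, H 14.01, N 2.00, O 3.00 → C6H14N2O3

C6H14N2O3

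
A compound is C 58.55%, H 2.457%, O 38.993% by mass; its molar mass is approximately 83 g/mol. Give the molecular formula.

C4H2O2

Assume 100 g: 58.55 g C, 2.457 g H, 38.993 g O.
n(C) = 58.55/12.01 = 4.875, n(H) = 2.457/1.008 = 2.438, n(O) = 38.993/16.00 = 2.437
Smallest is O at 2.437 mol; normalising gives C 2.000, H 1.000, O 1.000
→ C2HO
Empirical-formula mass = 41.03 g/mol
n = 83 / 41.03 = 2.02 ≈ 2
Molecular formula = (C2HO)×2 = C4H2O2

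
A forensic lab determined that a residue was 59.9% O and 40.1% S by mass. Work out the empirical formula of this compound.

Assume 100 g: 59.9 g O, 40.1 g S.
n(O) = 59.9/16.00 = 3.744, n(S) = 40.1/32.07 = 1.25
Divide by the smallest (1.25 mol S): O 2.994, S 1.000
≈ 3:1 → O3S

O3S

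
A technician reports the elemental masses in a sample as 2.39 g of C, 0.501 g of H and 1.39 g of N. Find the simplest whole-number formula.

C: 2.39 g ÷ 12.01 g/mol = 0.199 mol
H: 0.501 g ÷ 1.008 g/mol = 0.497 mol
N: 1.39 g ÷ 14.01 g/mol = 0.09921 mol
Ratios (÷ 0.09921): C 2.006, H 5.010, N 1.000
Ratio ≈ 2:5:1, so the empirical formula is C2H5N

C2H5N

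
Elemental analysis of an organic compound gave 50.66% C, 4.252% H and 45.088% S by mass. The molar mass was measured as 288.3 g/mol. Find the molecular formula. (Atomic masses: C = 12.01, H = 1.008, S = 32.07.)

C12H12S4

Assume 100 g: 50.66 g C, 4.252 g H, 45.088 g S.
n(C) = 50.66/12.01 = 4.218, n(H) = 4.252/1.008 = 4.218, n(S) = 45.088/32.07 = 1.406
Ratios (÷ 1.406): C 3.000, H 3.000, S 1.000
→ C3H3S
Empirical-formula mass = 71.12 g/mol
n = 288.3 / 71.12 = 4.05 ≈ 4
Molecular formula = (C3H3S)×4 = C12H12S4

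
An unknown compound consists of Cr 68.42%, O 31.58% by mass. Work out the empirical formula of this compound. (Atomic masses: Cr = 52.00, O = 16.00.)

Cr2O3

Assume 100 g: 68.42 g Cr, 31.58 g O.
Cr: 68.42 g ÷ 52.00 g/mol = 1.316 mol
O: 31.58 g ÷ 16.00 g/mol = 1.974 mol
Ratios (÷ 1.316): Cr 1.000, O 1.500
Scaling by 2: Cr 2.00, O 3.00 → Cr2O3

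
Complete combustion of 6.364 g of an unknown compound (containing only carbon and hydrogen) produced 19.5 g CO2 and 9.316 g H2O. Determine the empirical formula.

mol C = 19.5 / 44.01 = 0.4431; mass C = 0.4431 × 12.01 = 5.321 g
mol H = 2 × (9.316 / 18.02) = 1.034; mass H = 1.034 × 1.008 = 1.042 g
Divide by the smallest (0.4431 mol C): C 1.000, H 2.334
Multiply by 3: C 3.00, H 7.00 → C3H7

C3H7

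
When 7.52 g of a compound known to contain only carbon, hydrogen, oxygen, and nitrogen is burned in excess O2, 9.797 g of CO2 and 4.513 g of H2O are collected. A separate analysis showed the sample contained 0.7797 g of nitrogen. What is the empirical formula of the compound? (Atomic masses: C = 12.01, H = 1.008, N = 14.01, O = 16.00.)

C4H9NO4

mol C = 9.797 / 44.01 = 0.2226; mass C = 0.2226 × 12.01 = 2.674 g
mol H = 2 × (4.513 / 18.02) = 0.5009; mass H = 0.5009 × 1.008 = 0.5049 g
mol N = 0.7797 / 14.01 = 0.05565
mass O = 7.52 − (3.958) = 3.562 g → mol O = 0.2226
Smallest is N at 0.05565 mol; normalising gives C 4.000, H 9.000, N 1.000, O 4.000
Ratio ≈ 4:9:1:4, so the empirical formula is C4H9NO4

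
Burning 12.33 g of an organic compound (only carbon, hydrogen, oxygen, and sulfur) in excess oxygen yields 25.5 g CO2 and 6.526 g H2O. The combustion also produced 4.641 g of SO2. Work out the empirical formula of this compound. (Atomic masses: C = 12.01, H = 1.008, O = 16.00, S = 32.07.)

C8H10O2S

mol C = 25.5 / 44.01 = 0.5794; mass C = 0.5794 × 12.01 = 6.959 g
mol H = 2 × (6.526 / 18.02) = 0.7243; mass H = 0.7243 × 1.008 = 0.7301 g
mol S = 4.641 / 64.07 = 0.07244; mass S = 2.323 g
mass O = 12.33 − (10.01) = 2.318 g → mol O = 0.1449
Divide by the smallest (0.07244 mol S): C 7.999, H 9.999, O 2.000, S 1.000
→ C8H10O2S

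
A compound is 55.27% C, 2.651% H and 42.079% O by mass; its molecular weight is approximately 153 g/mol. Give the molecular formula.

C7H4O4

Assume 100 g: 55.27 g C, 2.651 g H, 42.079 g O.
Moles — C: 55.27 / 12.01 = 4.602 mol; H: 2.651 / 1.008 = 2.63 mol; O: 42.079 / 16.00 = 2.63 mol
Divide by the smallest (2.63 mol O): C 1.750, H 1.000, O 1.000
Multiply by 4: C 7.00, H 4.00, O 4.00 → C7H4O4
Empirical-formula mass = 152.10 g/mol
n = 153 / 152.10 = 1.01 ≈ 1
Molecular formula = empirical formula = C7H4O4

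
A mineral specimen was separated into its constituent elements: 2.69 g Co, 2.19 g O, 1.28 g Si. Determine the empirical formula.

n(Co) = 2.69/58.93 = 0.04565, n(O) = 2.19/16.00 = 0.1369, n(Si) = 1.28/28.09 = 0.04557
Smallest is Si at 0.04557 mol; normalising gives Co 1.002, O 3.004, Si 1.000
≈ 1:3:1 → CoO3Si

CoO3Si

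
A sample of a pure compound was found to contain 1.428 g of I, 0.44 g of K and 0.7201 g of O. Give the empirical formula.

n(I) = 1.428/126.90 = 0.01125, n(K) = 0.44/39.10 = 0.01125, n(O) = 0.7201/16.00 = 0.04501
Ratios (÷ 0.01125): I 1.000, K 1.000, O 4.000
→ IKO4

IKO4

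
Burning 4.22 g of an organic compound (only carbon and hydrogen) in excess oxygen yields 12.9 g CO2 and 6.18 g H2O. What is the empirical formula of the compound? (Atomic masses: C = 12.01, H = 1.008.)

mol C = 12.9 / 44.01 = 0.2931; mass C = 0.2931 × 12.01 = 3.520 g
mol H = 2 × (6.18 / 18.02) = 0.6859; mass H = 0.6859 × 1.008 = 0.6914 g
Smallest is C at 0.2931 mol; normalising gives C 1.000, H 2.340
Multiply by 3: C 3.00, H 7.02 → C3H7

C3H7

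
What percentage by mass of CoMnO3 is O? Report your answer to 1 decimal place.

29.7%

Molar mass = 1(58.93) + 1(54.94) + 3(16.00) = 161.870 g/mol
Mass of O per mole = 3 × 16.00 = 48.000 g
% O = 48.000 / 161.870 × 100 = 29.7%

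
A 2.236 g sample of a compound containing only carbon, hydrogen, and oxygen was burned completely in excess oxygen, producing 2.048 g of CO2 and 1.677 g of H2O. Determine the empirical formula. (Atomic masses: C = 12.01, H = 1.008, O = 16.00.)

CH4O2

mol C = 2.048 / 44.01 = 0.04653; mass C = 0.04653 × 12.01 = 0.5589 g
mol H = 2 × (1.677 / 18.02) = 0.1861; mass H = 0.1861 × 1.008 = 0.1876 g
mass O = 2.236 − (0.7465) = 1.490 g → mol O = 0.09309
Smallest is C at 0.04653 mol; normalising gives C 1.000, H 4.000, O 2.001
Ratio ≈ 1:4:2, so the empirical formula is CH4O2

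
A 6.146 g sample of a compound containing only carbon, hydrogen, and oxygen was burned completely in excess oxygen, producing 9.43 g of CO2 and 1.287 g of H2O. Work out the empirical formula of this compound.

C3H2O3

mol C = 9.43 / 44.01 = 0.2143; mass C = 0.2143 × 12.01 = 2.573 g
mol H = 2 × (1.287 / 18.02) = 0.1428; mass H = 0.1428 × 1.008 = 0.1440 g
mass O = 6.146 − (2.717) = 3.429 g → mol O = 0.2143
Ratios (÷ 0.1428): C 1.500, H 1.000, O 1.500
Scaling by 2: C 3.00, H 2.00, O 3.00 → C3H2O3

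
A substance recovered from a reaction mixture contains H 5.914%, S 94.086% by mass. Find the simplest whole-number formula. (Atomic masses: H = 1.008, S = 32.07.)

H2S

Assume 100 g: 5.914 g H, 94.086 g S.
n(H) = 5.914/1.008 = 5.867, n(S) = 94.086/32.07 = 2.934
Divide by the smallest (2.934 mol S): H 2.000, S 1.000
Ratio ≈ 2:1, so the empirical formula is H2S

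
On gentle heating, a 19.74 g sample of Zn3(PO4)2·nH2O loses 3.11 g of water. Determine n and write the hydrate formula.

Mass of anhydrous Zn3(PO4)2 = 19.74 − 3.11 = 16.63 g
mol H2O = 3.11 / 18.02 = 0.1726
Molar mass of Zn3(PO4)2 = 386.08 g/mol → mol Zn3(PO4)2 = 16.63 / 386.08 = 0.04307
n = 0.1726 / 0.04307 = 4.01 ≈ 4 → Zn3(PO4)2·4H2O

Zn3(PO4)2·4H2O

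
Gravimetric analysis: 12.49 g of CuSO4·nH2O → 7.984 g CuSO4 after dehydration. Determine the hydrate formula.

CuSO4·5H2O

Mass of water lost = 12.49 − 7.984 = 4.506 g → 4.506 / 18.02 = 0.2501 mol H2O
Molar mass of CuSO4 = 159.62 g/mol → mol CuSO4 = 7.984 / 159.62 = 0.05002
n = 0.2501 / 0.05002 = 5.00 ≈ 5 → CuSO4·5H2O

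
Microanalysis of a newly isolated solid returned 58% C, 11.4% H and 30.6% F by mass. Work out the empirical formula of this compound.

Assume 100 g: 58 g C, 11.4 g H, 30.6 g F.
n(C) = 58/12.01 = 4.829, n(H) = 11.4/1.008 = 11.31, n(F) = 30.6/19.00 = 1.611
Divide by the smallest (1.611 mol F): C 2.999, H 7.022, F 1.000
≈ 3:7:1 → C3H7F

C3H7F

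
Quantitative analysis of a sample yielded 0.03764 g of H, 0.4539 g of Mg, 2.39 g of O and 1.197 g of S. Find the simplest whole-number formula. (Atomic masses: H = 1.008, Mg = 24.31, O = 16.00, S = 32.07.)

n(H) = 0.03764/1.008 = 0.03734, n(Mg) = 0.4539/24.31 = 0.01867, n(O) = 2.39/16.00 = 0.1494, n(S) = 1.197/32.07 = 0.03732
Divide by the smallest (0.01867 mol Mg): H 2.000, Mg 1.000, O 8.000, S 1.999
→ H2MgO8S2

H2MgO8S2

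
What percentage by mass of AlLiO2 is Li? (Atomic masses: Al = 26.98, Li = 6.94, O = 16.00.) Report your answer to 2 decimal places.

10.53%

Molar mass = 1(26.98) + 1(6.94) + 2(16.00) = 65.920 g/mol
Mass of Li per mole = 1 × 6.94 = 6.940 g
% Li = 6.940 / 65.920 × 100 = 10.53%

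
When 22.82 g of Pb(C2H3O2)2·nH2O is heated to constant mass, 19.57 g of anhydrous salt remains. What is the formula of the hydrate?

Pb(C2H3O2)2·3H2O

Mass of water lost = 22.82 − 19.57 = 3.25 g → 3.25 / 18.02 = 0.1804 mol H2O
Molar mass of Pb(C2H3O2)2 = 325.29 g/mol → mol Pb(C2H3O2)2 = 19.57 / 325.29 = 0.06016
n = 0.1804 / 0.06016 = 3.00 ≈ 3 → Pb(C2H3O2)2·3H2O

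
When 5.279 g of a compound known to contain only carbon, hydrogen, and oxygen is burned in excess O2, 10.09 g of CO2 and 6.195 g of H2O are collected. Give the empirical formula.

mol C = 10.09 / 44.01 = 0.2293; mass C = 0.2293 × 12.01 = 2.753 g
mol H = 2 × (6.195 / 18.02) = 0.6876; mass H = 0.6876 × 1.008 = 0.6931 g
mass O = 5.279 − (3.447) = 1.832 g → mol O = 0.1145
Smallest is O at 0.1145 mol; normalising gives C 2.002, H 6.004, O 1.000
Ratio ≈ 2:6:1, so the empirical formula is C2H6O

C2H6O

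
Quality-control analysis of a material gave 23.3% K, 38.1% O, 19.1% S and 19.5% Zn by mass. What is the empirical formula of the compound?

Assume 100 g: 23.3 g K, 38.1 g O, 19.1 g S, 19.5 g Zn.
n(K) = 23.3/39.10 = 0.5959, n(O) = 38.1/16.00 = 2.381, n(S) = 19.1/32.07 = 0.5956, n(Zn) = 19.5/65.38 = 0.2983
Ratios (÷ 0.2983): K 1.998, O 7.984, S 1.997, Zn 1.000
→ K2O8S2Zn

K2O8S2Zn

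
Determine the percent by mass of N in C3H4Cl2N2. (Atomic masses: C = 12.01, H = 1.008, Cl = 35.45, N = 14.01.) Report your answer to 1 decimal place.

20.2%

Molar mass = 3(12.01) + 4(1.008) + 2(35.45) + 2(14.01) = 138.982 g/mol
Mass of N per mole = 2 × 14.01 = 28.020 g
% N = 28.020 / 138.982 × 100 = 20.2%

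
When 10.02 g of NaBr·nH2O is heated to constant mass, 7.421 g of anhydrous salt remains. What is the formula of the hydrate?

NaBr·2H2O

Mass of water lost = 10.02 − 7.421 = 2.599 g → 2.599 / 18.02 = 0.1442 mol H2O
Molar mass of NaBr = 102.89 g/mol → mol NaBr = 7.421 / 102.89 = 0.07213
n = 0.1442 / 0.07213 = 2.00 ≈ 2 → NaBr·2H2O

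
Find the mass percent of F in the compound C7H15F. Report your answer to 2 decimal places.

16.08%

Molar mass = 7(12.01) + 15(1.008) + 1(19.00) = 118.190 g/mol
Mass of F per mole = 1 × 19.00 = 19.000 g
% F = 19.000 / 118.190 × 100 = 16.08%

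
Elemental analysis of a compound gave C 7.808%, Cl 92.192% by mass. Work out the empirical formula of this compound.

Assume 100 g: 7.808 g C, 92.192 g Cl.
n(C) = 7.808/12.01 = 0.6501, n(Cl) = 92.192/35.45 = 2.601
Smallest is C at 0.6501 mol; normalising gives C 1.000, Cl 4.000
≈ 1:4 → CCl4

CCl4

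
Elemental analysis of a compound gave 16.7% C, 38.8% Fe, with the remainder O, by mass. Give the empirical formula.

Assume 100 g: 16.7 g C, 38.8 g Fe, 44.5 g O.
C: 16.7 g ÷ 12.01 g/mol = 1.391 mol
Fe: 38.8 g ÷ 55.85 g/mol = 0.6947 mol
O: 44.5 g ÷ 16.00 g/mol = 2.781 mol
Smallest is Fe at 0.6947 mol; normalising gives C 2.002, Fe 1.000, O 4.003
≈ 2:1:4 → C2FeO4

C2FeO4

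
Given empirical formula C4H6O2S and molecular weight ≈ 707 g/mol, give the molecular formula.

Empirical-formula mass = 118.16 g/mol
n = 707 / 118.16 = 5.98 ≈ 6
Molecular formula = (C4H6O2S)6 = C24H36O12S6

C24H36O12S6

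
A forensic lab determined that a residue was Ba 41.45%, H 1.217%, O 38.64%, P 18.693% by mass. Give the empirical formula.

BaH4O8P2

Assume 100 g: 41.45 g Ba, 1.217 g H, 38.64 g O, 18.693 g P.
n(Ba) = 41.45/137.33 = 0.3018, n(H) = 1.217/1.008 = 1.207, n(O) = 38.64/16.00 = 2.415, n(P) = 18.693/30.97 = 0.6036
Ratios (÷ 0.3018): Ba 1.000, H 4.000, O 8.001, P 2.000
Ratio ≈ 1:4:8:2, so the empirical formula is BaH4O8P2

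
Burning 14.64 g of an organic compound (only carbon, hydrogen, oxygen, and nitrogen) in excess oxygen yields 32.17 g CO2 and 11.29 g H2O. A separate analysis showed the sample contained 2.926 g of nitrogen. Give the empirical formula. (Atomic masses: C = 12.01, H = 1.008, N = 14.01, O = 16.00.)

C7H12N2O

mol C = 32.17 / 44.01 = 0.7310; mass C = 0.7310 × 12.01 = 8.779 g
mol H = 2 × (11.29 / 18.02) = 1.253; mass H = 1.253 × 1.008 = 1.263 g
mol N = 2.926 / 14.01 = 0.2089
mass O = 14.64 − (12.97) = 1.672 g → mol O = 0.1045
Divide by the smallest (0.1045 mol O): C 6.995, H 11.991, N 1.999, O 1.000
≈ 7:12:2:1 → C7H12N2O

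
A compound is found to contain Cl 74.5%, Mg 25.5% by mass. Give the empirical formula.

Assume 100 g: 74.5 g Cl, 25.5 g Mg.
n(Cl) = 74.5/35.45 = 2.102, n(Mg) = 25.5/24.31 = 1.049
Divide by the smallest (1.049 mol Mg): Cl 2.003, Mg 1.000
Ratio ≈ 2:1, so the empirical formula is Cl2Mg

Cl2Mg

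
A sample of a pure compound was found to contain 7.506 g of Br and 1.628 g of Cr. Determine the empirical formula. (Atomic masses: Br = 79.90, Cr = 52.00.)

Moles — Br: 7.506 / 79.90 = 0.09394 mol; Cr: 1.628 / 52.00 = 0.03131 mol
Ratios (÷ 0.03131): Br 3.001, Cr 1.000
Ratio ≈ 3:1, so the empirical formula is Br3Cr

Br3Cr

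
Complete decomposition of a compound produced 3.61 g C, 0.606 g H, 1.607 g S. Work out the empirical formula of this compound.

C6H12S

C: 3.61 g ÷ 12.01 g/mol = 0.3006 mol
H: 0.606 g ÷ 1.008 g/mol = 0.6012 mol
S: 1.607 g ÷ 32.07 g/mol = 0.05011 mol
Ratios (÷ 0.05011): C 5.999, H 11.998, S 1.000
≈ 6:12:1 → C6H12S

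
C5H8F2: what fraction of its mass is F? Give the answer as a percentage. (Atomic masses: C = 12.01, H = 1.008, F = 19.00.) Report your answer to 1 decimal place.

Molar mass = 5(12.01) + 8(1.008) + 2(19.00) = 106.114 g/mol
Mass of F per mole = 2 × 19.00 = 38.000 g
% F = 38.000 / 106.114 × 100 = 35.8%

35.8%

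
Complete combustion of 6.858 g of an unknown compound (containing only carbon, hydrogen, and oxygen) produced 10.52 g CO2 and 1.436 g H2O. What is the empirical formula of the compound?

mol C = 10.52 / 44.01 = 0.2390; mass C = 0.2390 × 12.01 = 2.871 g
mol H = 2 × (1.436 / 18.02) = 0.1594; mass H = 0.1594 × 1.008 = 0.1607 g
mass O = 6.858 − (3.031) = 3.827 g → mol O = 0.2392
Divide by the smallest (0.1594 mol H): C 1.500, H 1.000, O 1.501
×2: C 3.00, H 2.00, O 3.00 → C3H2O3

C3H2O3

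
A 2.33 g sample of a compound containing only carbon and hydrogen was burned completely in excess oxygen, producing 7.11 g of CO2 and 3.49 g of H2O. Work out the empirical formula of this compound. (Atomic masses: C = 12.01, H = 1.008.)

mol C = 7.11 / 44.01 = 0.1616; mass C = 0.1616 × 12.01 = 1.940 g
mol H = 2 × (3.49 / 18.02) = 0.3873; mass H = 0.3873 × 1.008 = 0.3904 g
Smallest is C at 0.1616 mol; normalising gives C 1.000, H 2.398
Scaling by 5: C 5.00, H 11.99 → C5H12

C5H12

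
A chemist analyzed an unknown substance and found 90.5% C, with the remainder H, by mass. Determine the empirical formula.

C4H5

Assume 100 g: 90.5 g C, 9.5 g H.
C: 90.5 g ÷ 12.01 g/mol = 7.535 mol
H: 9.5 g ÷ 1.008 g/mol = 9.425 mol
Ratios (÷ 7.535): C 1.000, H 1.251
×4: C 4.00, H 5.00 → C4H5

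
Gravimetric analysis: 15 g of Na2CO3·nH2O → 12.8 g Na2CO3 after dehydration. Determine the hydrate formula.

Mass of water lost = 15 − 12.8 = 2.2 g → 2.2 / 18.02 = 0.1221 mol H2O
Molar mass of Na2CO3 = 105.99 g/mol → mol Na2CO3 = 12.8 / 105.99 = 0.1208
n = 0.1221 / 0.1208 = 1.01 ≈ 1 → Na2CO3·H2O

Na2CO3·H2O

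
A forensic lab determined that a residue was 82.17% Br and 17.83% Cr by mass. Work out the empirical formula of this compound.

Assume 100 g: 82.17 g Br, 17.83 g Cr.
n(Br) = 82.17/79.90 = 1.028, n(Cr) = 17.83/52.00 = 0.3429
Smallest is Cr at 0.3429 mol; normalising gives Br 2.999, Cr 1.000
→ Br3Cr

Br3Cr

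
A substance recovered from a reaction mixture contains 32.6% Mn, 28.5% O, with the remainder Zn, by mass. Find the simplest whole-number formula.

Assume 100 g: 32.6 g Mn, 28.5 g O, 38.9 g Zn.
Mn: 32.6 g ÷ 54.94 g/mol = 0.5934 mol
O: 28.5 g ÷ 16.00 g/mol = 1.781 mol
Zn: 38.9 g ÷ 65.38 g/mol = 0.595 mol
Smallest is Mn at 0.5934 mol; normalising gives Mn 1.000, O 3.002, Zn 1.003
Ratio ≈ 1:3:1, so the empirical formula is MnO3Zn

MnO3Zn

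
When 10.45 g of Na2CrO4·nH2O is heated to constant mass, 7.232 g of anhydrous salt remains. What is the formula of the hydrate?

Mass of water lost = 10.45 − 7.232 = 3.218 g → 3.218 / 18.02 = 0.1786 mol H2O
Molar mass of Na2CrO4 = 161.98 g/mol → mol Na2CrO4 = 7.232 / 161.98 = 0.04465
n = 0.1786 / 0.04465 = 4.00 ≈ 4 → Na2CrO4·4H2O

Na2CrO4·4H2O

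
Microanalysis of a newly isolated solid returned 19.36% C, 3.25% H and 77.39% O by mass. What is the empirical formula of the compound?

Assume 100 g: 19.36 g C, 3.25 g H, 77.39 g O.
Moles — C: 19.36 / 12.01 = 1.612 mol; H: 3.25 / 1.008 = 3.224 mol; O: 77.39 / 16.00 = 4.837 mol
Divide by the smallest (1.612 mol C): C 1.000, H 2.000, O 3.001
≈ 1:2:3 → CH2O3

CH2O3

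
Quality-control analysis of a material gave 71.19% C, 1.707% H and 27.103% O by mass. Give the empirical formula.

C7H2O2

Assume 100 g: 71.19 g C, 1.707 g H, 27.103 g O.
n(C) = 71.19/12.01 = 5.928, n(H) = 1.707/1.008 = 1.693, n(O) = 27.103/16.00 = 1.694
Smallest is H at 1.693 mol; normalising gives C 3.500, H 1.000, O 1.000
Scaling by 2: C 7.00, H 2.00, O 2.00 → C7H2O2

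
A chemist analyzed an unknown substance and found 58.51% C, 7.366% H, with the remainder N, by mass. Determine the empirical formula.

C2H3N

Assume 100 g: 58.51 g C, 7.366 g H, 34.124 g N.
n(C) = 58.51/12.01 = 4.872, n(H) = 7.366/1.008 = 7.308, n(N) = 34.124/14.01 = 2.436
Divide by the smallest (2.436 mol N): C 2.000, H 3.000, N 1.000
→ C2H3N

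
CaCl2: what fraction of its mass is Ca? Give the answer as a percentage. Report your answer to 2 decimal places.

36.11%

Molar mass = 1(40.08) + 2(35.45) = 110.980 g/mol
Mass of Ca per mole = 1 × 40.08 = 40.080 g
% Ca = 40.080 / 110.980 × 100 = 36.11%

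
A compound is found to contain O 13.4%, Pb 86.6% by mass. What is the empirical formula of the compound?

O2Pb

Assume 100 g: 13.4 g O, 86.6 g Pb.
O: 13.4 g ÷ 16.00 g/mol = 0.8375 mol
Pb: 86.6 g ÷ 207.2 g/mol = 0.418 mol
Smallest is Pb at 0.418 mol; normalising gives O 2.004, Pb 1.000
→ O2Pb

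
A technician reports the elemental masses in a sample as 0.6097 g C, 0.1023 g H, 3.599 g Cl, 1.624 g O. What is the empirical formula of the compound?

n(C) = 0.6097/12.01 = 0.05077, n(H) = 0.1023/1.008 = 0.1015, n(Cl) = 3.599/35.45 = 0.1015, n(O) = 1.624/16.00 = 0.1015
Divide by the smallest (0.05077 mol C): C 1.000, H 1.999, Cl 2.000, O 1.999
Ratio ≈ 1:2:2:2, so the empirical formula is CH2Cl2O2

CH2Cl2O2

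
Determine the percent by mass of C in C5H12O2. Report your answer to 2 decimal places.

57.66%

Molar mass = 5(12.01) + 12(1.008) + 2(16.00) = 104.146 g/mol
Mass of C per mole = 5 × 12.01 = 60.050 g
% C = 60.050 / 104.146 × 100 = 57.66%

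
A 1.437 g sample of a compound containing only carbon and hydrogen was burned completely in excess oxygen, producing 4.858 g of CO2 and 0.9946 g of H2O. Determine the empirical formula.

CH

mol C = 4.858 / 44.01 = 0.1104; mass C = 0.1104 × 12.01 = 1.326 g
mol H = 2 × (0.9946 / 18.02) = 0.1104; mass H = 0.1104 × 1.008 = 0.1113 g
Ratios (÷ 0.1104): C 1.000, H 1.000
Ratio ≈ 1:1, so the empirical formula is CH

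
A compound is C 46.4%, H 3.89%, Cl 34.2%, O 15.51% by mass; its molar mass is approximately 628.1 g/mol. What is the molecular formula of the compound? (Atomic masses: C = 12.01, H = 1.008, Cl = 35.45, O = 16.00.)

C24H24Cl6O6

Assume 100 g: 46.4 g C, 3.89 g H, 34.2 g Cl, 15.51 g O.
C: 46.4 g ÷ 12.01 g/mol = 3.863 mol
H: 3.89 g ÷ 1.008 g/mol = 3.859 mol
Cl: 34.2 g ÷ 35.45 g/mol = 0.9647 mol
O: 15.51 g ÷ 16.00 g/mol = 0.9694 mol
Ratios (÷ 0.9647): C 4.005, H 4.000, Cl 1.000, O 1.005
≈ 4:4:1:1 → C4H4ClO
Empirical-formula mass = 103.52 g/mol
n = 628.1 / 103.52 = 6.07 ≈ 6
Molecular formula = (C4H4ClO)×6 = C24H24Cl6O6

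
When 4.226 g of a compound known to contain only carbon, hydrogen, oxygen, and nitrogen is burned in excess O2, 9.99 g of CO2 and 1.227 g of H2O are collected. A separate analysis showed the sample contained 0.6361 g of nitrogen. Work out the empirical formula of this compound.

mol C = 9.99 / 44.01 = 0.2270; mass C = 0.2270 × 12.01 = 2.726 g
mol H = 2 × (1.227 / 18.02) = 0.1362; mass H = 0.1362 × 1.008 = 0.1373 g
mol N = 0.6361 / 14.01 = 0.04540
mass O = 4.226 − (3.500) = 0.7264 g → mol O = 0.04540
Divide by the smallest (0.0454 mol O): C 5.000, H 2.999, N 1.000, O 1.000
Ratio ≈ 5:3:1:1, so the empirical formula is C5H3NO

C5H3NO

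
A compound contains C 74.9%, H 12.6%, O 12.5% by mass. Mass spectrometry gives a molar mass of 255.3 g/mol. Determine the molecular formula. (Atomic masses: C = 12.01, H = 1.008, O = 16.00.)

Assume 100 g: 74.9 g C, 12.6 g H, 12.5 g O.
C: 74.9 g ÷ 12.01 g/mol = 6.236 mol
H: 12.6 g ÷ 1.008 g/mol = 12.5 mol
O: 12.5 g ÷ 16.00 g/mol = 0.7812 mol
Smallest is O at 0.7812 mol; normalising gives C 7.983, H 16.000, O 1.000
≈ 8:16:1 → C8H16O
Empirical-formula mass = 128.21 g/mol
n = 255.3 / 128.21 = 1.99 ≈ 2
Molecular formula = (C8H16O)×2 = C16H32O2

C16H32O2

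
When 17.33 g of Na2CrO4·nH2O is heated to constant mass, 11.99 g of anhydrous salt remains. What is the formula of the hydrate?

Mass of water lost = 17.33 − 11.99 = 5.34 g → 5.34 / 18.02 = 0.2963 mol H2O
Molar mass of Na2CrO4 = 161.98 g/mol → mol Na2CrO4 = 11.99 / 161.98 = 0.07402
n = 0.2963 / 0.07402 = 4.00 ≈ 4 → Na2CrO4·4H2O

Na2CrO4·4H2O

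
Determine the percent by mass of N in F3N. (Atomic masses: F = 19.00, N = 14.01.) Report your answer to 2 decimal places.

Molar mass = 3(19.00) + 1(14.01) = 71.010 g/mol
Mass of N per mole = 1 × 14.01 = 14.010 g
% N = 14.010 / 71.010 × 100 = 19.73%

19.73%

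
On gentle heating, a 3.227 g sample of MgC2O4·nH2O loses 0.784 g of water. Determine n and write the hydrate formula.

Mass of anhydrous MgC2O4 = 3.227 − 0.784 = 2.443 g
mol H2O = 0.784 / 18.02 = 0.04351
Molar mass of MgC2O4 = 112.33 g/mol → mol MgC2O4 = 2.443 / 112.33 = 0.02175
n = 0.04351 / 0.02175 = 2.00 ≈ 2 → MgC2O4·2H2O

MgC2O4·2H2O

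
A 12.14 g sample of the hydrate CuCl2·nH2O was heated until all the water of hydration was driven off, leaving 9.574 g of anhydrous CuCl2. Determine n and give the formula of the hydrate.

Mass of water lost = 12.14 − 9.574 = 2.566 g → 2.566 / 18.02 = 0.1424 mol H2O
Molar mass of CuCl2 = 134.45 g/mol → mol CuCl2 = 9.574 / 134.45 = 0.07121
n = 0.1424 / 0.07121 = 2.00 ≈ 2 → CuCl2·2H2O

CuCl2·2H2O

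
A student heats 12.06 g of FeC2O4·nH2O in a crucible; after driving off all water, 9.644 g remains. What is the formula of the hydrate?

FeC2O4·2H2O

Mass of water lost = 12.06 − 9.644 = 2.416 g → 2.416 / 18.02 = 0.1341 mol H2O
Molar mass of FeC2O4 = 143.87 g/mol → mol FeC2O4 = 9.644 / 143.87 = 0.06703
n = 0.1341 / 0.06703 = 2.00 ≈ 2 → FeC2O4·2H2O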